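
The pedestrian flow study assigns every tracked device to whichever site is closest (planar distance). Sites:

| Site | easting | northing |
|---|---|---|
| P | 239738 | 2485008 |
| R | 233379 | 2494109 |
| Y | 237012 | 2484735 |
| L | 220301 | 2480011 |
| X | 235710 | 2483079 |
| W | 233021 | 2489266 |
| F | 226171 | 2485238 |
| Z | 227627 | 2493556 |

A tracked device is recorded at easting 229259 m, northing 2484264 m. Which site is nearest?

Squared distances to each site:
P: 110362977.000; R: 113898425.000; Y: 60330850.000; L: 98333773.000; X: 43019626.000; W: 39172648.000; F: 10484420.000; Z: 89004688.000.
Minimum at F.

F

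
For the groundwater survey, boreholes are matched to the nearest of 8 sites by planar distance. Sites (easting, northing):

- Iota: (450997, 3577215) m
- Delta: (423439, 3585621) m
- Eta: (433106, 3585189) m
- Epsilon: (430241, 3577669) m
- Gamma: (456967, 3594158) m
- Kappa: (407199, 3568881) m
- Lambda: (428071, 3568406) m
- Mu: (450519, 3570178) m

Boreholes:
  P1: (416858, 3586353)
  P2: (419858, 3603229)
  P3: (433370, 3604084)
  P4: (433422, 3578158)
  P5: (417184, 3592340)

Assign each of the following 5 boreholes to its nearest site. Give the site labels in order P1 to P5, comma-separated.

P1 → Delta (d²=43845385.00)
P2 → Delta (d²=322865225.00)
P3 → Eta (d²=357090721.00)
P4 → Epsilon (d²=10357882.00)
P5 → Delta (d²=84269986.00)

Delta, Delta, Eta, Epsilon, Delta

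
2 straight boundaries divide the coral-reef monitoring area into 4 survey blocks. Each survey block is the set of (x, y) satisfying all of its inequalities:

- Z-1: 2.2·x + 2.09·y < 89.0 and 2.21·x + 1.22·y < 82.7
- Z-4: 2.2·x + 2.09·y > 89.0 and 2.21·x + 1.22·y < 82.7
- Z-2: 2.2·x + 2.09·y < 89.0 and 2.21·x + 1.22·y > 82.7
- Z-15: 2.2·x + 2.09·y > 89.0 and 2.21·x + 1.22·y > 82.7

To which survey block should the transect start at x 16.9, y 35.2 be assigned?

2.2·16.9 + 2.09·35.2 = 110.748, which is > 89.0
2.21·16.9 + 1.22·35.2 = 80.293, which is < 82.7
This sign pattern matches Z-4.

Z-4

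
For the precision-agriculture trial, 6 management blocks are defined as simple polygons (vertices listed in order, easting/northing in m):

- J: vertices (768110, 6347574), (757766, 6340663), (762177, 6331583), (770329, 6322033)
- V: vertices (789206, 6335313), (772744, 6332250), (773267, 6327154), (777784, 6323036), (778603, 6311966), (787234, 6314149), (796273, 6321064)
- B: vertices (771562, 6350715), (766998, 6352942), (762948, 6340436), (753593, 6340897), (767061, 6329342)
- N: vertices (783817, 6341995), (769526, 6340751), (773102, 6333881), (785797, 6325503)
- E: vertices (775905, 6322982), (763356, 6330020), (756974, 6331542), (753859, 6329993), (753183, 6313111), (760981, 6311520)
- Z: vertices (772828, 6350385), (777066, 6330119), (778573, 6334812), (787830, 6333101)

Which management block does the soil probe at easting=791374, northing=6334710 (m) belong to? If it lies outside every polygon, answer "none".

none

Cast a ray rightward from (791374, 6334710). For each polygon, the edges (by vertex number in listed order) whose endpoints lie on opposite sides of northing = 6334710, where each meets that height, and whether that is right or left of the point:
J: 2–3 at easting≈760657.9 (left), 4–1 at easting≈769227.6 (left) → 0 crossings.
V: 1–2 at easting≈785965.2 (left), 7–1 at easting≈789505.1 (left) → 0 crossings.
B: 4–5 at easting≈760804.3 (left), 5–1 at easting≈768191.5 (left) → 0 crossings.
N: 2–3 at easting≈772670.5 (left), 4–1 at easting≈784691.6 (left) → 0 crossings.
E: no edge straddles that height → 0 crossings.
Z: 1–2 at easting≈776105.9 (left), 2–3 at easting≈778540.2 (left), 3–4 at easting≈779124.8 (left), 4–1 at easting≈786433.4 (left) → 0 crossings.
All counts are even, so the point lies outside every listed polygon.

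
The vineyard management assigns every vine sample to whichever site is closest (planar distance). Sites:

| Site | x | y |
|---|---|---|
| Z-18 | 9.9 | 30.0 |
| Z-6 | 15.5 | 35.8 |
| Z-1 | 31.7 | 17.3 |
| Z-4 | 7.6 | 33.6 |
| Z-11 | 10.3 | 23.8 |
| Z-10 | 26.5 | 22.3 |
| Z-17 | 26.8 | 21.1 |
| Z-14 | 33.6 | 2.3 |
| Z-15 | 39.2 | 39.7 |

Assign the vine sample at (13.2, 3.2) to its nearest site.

Z-14

Squared distances to each site:
Z-18: 729.130; Z-6: 1068.050; Z-1: 541.060; Z-4: 955.520; Z-11: 432.770; Z-10: 541.700; Z-17: 505.370; Z-14: 416.970; Z-15: 2008.250.
Minimum at Z-14.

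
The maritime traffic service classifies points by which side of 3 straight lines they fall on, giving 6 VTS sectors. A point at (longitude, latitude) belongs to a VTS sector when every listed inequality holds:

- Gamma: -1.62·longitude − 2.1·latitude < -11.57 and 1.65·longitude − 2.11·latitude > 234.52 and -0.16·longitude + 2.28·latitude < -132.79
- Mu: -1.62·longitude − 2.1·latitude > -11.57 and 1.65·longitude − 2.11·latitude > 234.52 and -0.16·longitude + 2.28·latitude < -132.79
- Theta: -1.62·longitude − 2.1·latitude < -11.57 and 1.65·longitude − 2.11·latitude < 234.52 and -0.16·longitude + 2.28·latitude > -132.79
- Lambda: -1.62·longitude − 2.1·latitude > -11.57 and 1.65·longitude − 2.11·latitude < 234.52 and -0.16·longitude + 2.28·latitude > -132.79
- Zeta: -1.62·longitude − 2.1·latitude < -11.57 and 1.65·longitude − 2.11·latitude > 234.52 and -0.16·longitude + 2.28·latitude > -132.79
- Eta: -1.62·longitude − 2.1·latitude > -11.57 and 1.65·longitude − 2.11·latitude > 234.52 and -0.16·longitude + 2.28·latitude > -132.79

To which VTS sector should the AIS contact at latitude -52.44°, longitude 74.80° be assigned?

Lambda

-1.62·74.80 − 2.1·-52.44 = -11.052, which is > -11.57
1.65·74.80 − 2.11·-52.44 = 234.068, which is < 234.52
-0.16·74.80 + 2.28·-52.44 = -131.531, which is > -132.79
This sign pattern matches Lambda.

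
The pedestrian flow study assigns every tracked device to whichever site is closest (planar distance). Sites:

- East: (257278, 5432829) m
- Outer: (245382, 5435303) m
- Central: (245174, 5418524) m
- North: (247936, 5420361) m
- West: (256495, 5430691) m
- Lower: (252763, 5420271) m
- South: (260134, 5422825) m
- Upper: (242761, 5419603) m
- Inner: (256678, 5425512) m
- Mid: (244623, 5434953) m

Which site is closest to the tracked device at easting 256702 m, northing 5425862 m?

Inner

Squared distances to each site:
East: 48870865.000; Outer: 217274881.000; Central: 186741028.000; North: 107103757.000; West: 23362090.000; Lower: 46775002.000; South: 21001993.000; Upper: 233526562.000; Inner: 123076.000; Mid: 228548522.000.
Minimum at Inner.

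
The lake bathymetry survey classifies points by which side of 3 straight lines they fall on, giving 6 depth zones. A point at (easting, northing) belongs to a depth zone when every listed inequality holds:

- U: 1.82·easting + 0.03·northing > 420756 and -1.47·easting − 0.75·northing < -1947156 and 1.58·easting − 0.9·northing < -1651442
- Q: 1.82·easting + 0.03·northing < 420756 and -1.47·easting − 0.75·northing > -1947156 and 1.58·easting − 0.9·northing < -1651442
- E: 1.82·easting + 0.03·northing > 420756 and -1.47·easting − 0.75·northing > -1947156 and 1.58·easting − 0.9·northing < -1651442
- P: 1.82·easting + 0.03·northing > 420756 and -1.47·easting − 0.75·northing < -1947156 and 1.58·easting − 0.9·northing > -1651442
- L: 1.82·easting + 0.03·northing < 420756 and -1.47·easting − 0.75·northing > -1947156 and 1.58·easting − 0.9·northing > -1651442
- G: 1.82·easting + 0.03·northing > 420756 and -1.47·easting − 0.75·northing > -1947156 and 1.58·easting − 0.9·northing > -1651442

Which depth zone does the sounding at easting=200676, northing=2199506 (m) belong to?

1.82·200676 + 0.03·2199506 = 431215.500, which is > 420756
-1.47·200676 − 0.75·2199506 = -1944623.220, which is > -1947156
1.58·200676 − 0.9·2199506 = -1662487.320, which is < -1651442
This sign pattern matches E.

E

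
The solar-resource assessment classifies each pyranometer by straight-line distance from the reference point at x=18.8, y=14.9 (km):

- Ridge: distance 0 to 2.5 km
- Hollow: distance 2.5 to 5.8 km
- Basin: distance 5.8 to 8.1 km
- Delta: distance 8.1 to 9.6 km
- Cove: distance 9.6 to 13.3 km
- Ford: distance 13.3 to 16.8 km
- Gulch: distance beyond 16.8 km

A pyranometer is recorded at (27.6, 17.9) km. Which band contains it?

Distance = √((27.6−18.8)² + (17.9−14.9)²) = √(77.440 + 9.000) = 9.297 km.
8.1 ≤ 9.297 < 9.6 → Delta.

Delta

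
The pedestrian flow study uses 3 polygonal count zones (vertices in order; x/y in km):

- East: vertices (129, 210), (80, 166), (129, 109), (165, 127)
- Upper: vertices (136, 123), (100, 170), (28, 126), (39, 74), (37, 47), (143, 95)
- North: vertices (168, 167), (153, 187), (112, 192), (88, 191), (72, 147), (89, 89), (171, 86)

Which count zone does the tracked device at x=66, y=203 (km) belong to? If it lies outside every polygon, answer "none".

Cast a ray rightward from (66, 203). For each polygon, the edges (by vertex number in listed order) whose endpoints lie on opposite sides of y = 203, where each meets that height, and whether that is right or left of the point:
East: 1–2 at x≈121.2 (right), 4–1 at x≈132.0 (right) → 2 crossings.
Upper: no edge straddles that height → 0 crossings.
North: no edge straddles that height → 0 crossings.
All counts are even, so the point lies outside every listed polygon.

none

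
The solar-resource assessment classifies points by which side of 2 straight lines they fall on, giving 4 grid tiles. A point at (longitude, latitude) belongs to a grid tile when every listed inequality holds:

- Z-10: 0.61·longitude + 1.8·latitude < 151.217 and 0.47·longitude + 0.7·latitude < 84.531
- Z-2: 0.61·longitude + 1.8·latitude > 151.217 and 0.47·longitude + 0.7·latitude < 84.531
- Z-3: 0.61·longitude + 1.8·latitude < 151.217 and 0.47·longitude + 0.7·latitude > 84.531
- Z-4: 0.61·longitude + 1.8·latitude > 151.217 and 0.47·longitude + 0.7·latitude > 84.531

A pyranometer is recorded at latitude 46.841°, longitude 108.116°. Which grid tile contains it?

0.61·108.116 + 1.8·46.841 = 150.265, which is < 151.217
0.47·108.116 + 0.7·46.841 = 83.603, which is < 84.531
This sign pattern matches Z-10.

Z-10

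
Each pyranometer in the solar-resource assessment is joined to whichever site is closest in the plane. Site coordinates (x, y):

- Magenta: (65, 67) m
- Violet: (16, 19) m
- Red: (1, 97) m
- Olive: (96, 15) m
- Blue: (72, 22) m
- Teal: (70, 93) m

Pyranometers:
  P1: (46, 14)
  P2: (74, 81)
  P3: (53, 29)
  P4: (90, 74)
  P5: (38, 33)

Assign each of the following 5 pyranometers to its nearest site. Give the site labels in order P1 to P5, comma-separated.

Blue, Teal, Blue, Magenta, Violet

P1 → Blue (d²=740.00)
P2 → Teal (d²=160.00)
P3 → Blue (d²=410.00)
P4 → Magenta (d²=674.00)
P5 → Violet (d²=680.00)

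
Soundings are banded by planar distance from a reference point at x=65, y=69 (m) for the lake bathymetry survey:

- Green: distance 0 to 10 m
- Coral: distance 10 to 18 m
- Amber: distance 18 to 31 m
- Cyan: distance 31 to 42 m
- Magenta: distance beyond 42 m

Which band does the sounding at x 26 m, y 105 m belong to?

Magenta

Distance = √((26−65)² + (105−69)²) = √(1521.000 + 1296.000) = 53.075 m.
42 ≤ 53.075 < ∞ → Magenta.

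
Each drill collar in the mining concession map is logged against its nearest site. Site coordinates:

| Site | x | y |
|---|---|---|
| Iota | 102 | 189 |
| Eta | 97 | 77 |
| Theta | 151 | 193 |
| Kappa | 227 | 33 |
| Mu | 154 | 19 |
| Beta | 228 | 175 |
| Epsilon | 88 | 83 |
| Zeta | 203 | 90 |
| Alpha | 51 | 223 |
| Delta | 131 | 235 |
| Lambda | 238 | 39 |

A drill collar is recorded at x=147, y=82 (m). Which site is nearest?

Squared distances to each site:
Iota: 13474.000; Eta: 2525.000; Theta: 12337.000; Kappa: 8801.000; Mu: 4018.000; Beta: 15210.000; Epsilon: 3482.000; Zeta: 3200.000; Alpha: 29097.000; Delta: 23665.000; Lambda: 10130.000.
Minimum at Eta.

Eta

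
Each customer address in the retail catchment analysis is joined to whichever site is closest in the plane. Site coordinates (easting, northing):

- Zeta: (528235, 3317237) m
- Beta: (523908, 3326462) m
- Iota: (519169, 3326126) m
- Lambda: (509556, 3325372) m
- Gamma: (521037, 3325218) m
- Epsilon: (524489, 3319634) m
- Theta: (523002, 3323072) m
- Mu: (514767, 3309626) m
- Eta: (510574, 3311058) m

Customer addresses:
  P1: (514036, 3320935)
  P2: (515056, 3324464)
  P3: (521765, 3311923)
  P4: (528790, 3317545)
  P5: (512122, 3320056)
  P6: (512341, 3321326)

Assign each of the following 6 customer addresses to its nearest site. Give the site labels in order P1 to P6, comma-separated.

P1 → Lambda (d²=39757369.00)
P2 → Iota (d²=19679013.00)
P3 → Mu (d²=54248213.00)
P4 → Zeta (d²=402889.00)
P5 → Lambda (d²=34844212.00)
P6 → Lambda (d²=24126341.00)

Lambda, Iota, Mu, Zeta, Lambda, Lambda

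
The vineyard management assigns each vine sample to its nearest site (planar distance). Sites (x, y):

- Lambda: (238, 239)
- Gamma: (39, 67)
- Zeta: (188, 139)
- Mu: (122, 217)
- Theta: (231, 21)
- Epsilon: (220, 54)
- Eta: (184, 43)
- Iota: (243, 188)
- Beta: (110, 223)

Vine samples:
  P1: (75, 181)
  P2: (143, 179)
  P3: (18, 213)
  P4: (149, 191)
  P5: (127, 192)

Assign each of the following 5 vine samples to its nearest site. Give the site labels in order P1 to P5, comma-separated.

Beta, Mu, Beta, Mu, Mu

P1 → Beta (d²=2989.00)
P2 → Mu (d²=1885.00)
P3 → Beta (d²=8564.00)
P4 → Mu (d²=1405.00)
P5 → Mu (d²=650.00)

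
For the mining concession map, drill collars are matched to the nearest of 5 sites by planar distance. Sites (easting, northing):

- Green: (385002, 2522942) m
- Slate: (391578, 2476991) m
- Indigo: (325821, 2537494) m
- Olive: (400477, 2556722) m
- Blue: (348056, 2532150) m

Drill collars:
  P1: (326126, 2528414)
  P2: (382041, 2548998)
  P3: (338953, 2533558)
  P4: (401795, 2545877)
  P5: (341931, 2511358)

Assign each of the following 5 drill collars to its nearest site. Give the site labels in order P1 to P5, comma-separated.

P1 → Indigo (d²=82539425.00)
P2 → Olive (d²=399546272.00)
P3 → Blue (d²=84847073.00)
P4 → Olive (d²=119351149.00)
P5 → Blue (d²=469822889.00)

Indigo, Olive, Blue, Olive, Blue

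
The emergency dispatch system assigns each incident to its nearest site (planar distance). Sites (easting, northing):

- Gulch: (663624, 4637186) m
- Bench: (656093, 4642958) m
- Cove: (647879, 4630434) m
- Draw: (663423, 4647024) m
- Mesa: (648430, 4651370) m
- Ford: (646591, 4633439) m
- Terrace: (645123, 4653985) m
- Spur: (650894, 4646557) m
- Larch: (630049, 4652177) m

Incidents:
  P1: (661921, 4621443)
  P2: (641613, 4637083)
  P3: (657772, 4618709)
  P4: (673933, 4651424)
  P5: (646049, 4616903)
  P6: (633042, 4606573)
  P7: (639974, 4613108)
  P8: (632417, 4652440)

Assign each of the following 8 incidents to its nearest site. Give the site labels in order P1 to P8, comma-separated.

P1 → Gulch (d²=250742258.00)
P2 → Ford (d²=38059220.00)
P3 → Cove (d²=235347074.00)
P4 → Draw (d²=129820100.00)
P5 → Cove (d²=186436861.00)
P6 → Cove (d²=789483890.00)
P7 → Cove (d²=362679301.00)
P8 → Larch (d²=5676593.00)

Gulch, Ford, Cove, Draw, Cove, Cove, Cove, Larch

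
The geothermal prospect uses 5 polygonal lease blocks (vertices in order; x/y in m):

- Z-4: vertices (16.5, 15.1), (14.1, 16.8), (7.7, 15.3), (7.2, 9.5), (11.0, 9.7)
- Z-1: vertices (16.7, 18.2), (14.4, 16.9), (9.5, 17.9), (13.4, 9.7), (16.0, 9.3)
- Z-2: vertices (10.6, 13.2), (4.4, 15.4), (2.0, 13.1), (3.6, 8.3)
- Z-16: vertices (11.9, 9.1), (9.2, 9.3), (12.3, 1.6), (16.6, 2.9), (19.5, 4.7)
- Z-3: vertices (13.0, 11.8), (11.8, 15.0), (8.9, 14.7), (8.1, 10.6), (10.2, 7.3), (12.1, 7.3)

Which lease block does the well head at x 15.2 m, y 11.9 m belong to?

Cast a ray rightward from (15.2, 11.9). For each polygon, the edges (by vertex number in listed order) whose endpoints lie on opposite sides of y = 11.9, where each meets that height, and whether that is right or left of the point:
Z-4: 3–4 at x≈7.41 (left), 5–1 at x≈13.24 (left) → 0 crossings.
Z-1: 3–4 at x≈12.35 (left), 5–1 at x≈16.20 (right) → 1 crossing.
Z-2: 3–4 at x≈2.40 (left), 4–1 at x≈8.74 (left) → 0 crossings.
Z-16: no edge straddles that height → 0 crossings.
Z-3: 1–2 at x≈12.96 (left), 3–4 at x≈8.35 (left) → 0 crossings.
Only Z-1 has an odd count, so the point is inside Z-1.

Z-1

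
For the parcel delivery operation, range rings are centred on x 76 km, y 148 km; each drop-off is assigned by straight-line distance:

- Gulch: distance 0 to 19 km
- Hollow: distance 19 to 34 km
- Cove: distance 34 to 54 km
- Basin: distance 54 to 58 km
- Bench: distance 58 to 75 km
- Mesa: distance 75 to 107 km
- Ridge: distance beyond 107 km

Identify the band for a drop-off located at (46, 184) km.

Distance = √((46−76)² + (184−148)²) = √(900.000 + 1296.000) = 46.861 km.
34 ≤ 46.861 < 54 → Cove.

Cove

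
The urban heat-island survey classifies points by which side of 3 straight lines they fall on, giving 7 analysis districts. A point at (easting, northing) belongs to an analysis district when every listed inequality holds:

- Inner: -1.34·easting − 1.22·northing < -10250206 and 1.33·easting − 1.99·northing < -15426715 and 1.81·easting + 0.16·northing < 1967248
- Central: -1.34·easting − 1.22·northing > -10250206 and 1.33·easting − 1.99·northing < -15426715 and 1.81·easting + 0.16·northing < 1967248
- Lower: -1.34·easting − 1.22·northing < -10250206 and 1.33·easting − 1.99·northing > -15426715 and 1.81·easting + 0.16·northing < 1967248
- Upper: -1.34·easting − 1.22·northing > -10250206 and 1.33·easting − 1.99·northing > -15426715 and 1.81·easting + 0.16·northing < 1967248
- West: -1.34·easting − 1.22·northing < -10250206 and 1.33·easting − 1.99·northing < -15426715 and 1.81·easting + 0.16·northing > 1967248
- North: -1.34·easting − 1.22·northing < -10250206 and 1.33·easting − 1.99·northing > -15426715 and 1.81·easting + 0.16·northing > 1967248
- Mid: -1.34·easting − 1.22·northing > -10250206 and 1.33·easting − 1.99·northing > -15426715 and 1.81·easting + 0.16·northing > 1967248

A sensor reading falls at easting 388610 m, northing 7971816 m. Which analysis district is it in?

-1.34·388610 − 1.22·7971816 = -10246352.920, which is > -10250206
1.33·388610 − 1.99·7971816 = -15347062.540, which is > -15426715
1.81·388610 + 0.16·7971816 = 1978874.660, which is > 1967248
This sign pattern matches Mid.

Mid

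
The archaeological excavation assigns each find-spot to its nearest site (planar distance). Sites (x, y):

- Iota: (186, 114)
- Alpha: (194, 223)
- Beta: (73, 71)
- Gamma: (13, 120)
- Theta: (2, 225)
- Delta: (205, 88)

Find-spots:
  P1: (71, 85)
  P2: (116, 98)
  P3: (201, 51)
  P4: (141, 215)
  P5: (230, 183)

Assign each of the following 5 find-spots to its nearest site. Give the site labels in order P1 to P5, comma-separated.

P1 → Beta (d²=200.00)
P2 → Beta (d²=2578.00)
P3 → Delta (d²=1385.00)
P4 → Alpha (d²=2873.00)
P5 → Alpha (d²=2896.00)

Beta, Beta, Delta, Alpha, Alpha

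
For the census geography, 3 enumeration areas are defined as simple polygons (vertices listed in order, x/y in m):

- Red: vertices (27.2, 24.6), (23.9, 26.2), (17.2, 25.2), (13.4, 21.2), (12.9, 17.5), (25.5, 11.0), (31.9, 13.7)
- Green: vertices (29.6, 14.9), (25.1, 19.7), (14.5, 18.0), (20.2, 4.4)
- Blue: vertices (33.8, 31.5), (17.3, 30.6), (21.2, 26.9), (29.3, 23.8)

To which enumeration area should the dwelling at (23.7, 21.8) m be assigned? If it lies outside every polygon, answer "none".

Cast a ray rightward from (23.7, 21.8). For each polygon, the edges (by vertex number in listed order) whose endpoints lie on opposite sides of y = 21.8, where each meets that height, and whether that is right or left of the point:
Red: 3–4 at x≈13.97 (left), 7–1 at x≈28.41 (right) → 1 crossing.
Green: no edge straddles that height → 0 crossings.
Blue: no edge straddles that height → 0 crossings.
Only Red has an odd count, so the point is inside Red.

Red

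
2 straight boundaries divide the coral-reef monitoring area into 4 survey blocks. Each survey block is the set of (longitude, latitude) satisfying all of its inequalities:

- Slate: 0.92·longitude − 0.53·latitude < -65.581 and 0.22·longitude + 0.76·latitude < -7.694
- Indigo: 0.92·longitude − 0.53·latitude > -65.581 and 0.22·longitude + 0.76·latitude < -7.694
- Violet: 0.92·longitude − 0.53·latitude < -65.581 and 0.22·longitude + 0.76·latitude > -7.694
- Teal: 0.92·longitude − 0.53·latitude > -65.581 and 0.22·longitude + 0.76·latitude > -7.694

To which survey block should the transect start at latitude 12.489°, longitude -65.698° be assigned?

Violet

0.92·-65.698 − 0.53·12.489 = -67.061, which is < -65.581
0.22·-65.698 + 0.76·12.489 = -4.962, which is > -7.694
This sign pattern matches Violet.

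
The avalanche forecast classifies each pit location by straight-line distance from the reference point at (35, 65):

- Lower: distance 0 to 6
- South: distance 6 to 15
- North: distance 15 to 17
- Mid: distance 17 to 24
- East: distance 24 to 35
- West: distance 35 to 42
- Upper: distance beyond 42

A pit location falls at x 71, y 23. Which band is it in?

Distance = √((71−35)² + (23−65)²) = √(1296.000 + 1764.000) = 55.317.
42 ≤ 55.317 < ∞ → Upper.

Upper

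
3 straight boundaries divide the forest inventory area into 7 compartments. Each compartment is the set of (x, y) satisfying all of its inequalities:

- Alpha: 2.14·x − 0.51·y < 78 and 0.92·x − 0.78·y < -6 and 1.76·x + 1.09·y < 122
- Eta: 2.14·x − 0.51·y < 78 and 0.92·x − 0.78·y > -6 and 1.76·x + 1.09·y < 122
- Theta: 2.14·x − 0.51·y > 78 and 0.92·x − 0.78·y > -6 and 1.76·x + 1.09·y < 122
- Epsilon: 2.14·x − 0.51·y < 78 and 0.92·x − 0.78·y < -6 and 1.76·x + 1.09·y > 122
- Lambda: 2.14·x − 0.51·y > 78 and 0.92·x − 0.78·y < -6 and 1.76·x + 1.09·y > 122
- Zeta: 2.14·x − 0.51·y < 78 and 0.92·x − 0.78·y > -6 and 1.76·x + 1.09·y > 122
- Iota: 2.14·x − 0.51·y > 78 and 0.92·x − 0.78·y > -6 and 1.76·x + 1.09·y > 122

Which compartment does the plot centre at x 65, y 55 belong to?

2.14·65 − 0.51·55 = 111.050, which is > 78
0.92·65 − 0.78·55 = 16.900, which is > -6
1.76·65 + 1.09·55 = 174.350, which is > 122
This sign pattern matches Iota.

Iota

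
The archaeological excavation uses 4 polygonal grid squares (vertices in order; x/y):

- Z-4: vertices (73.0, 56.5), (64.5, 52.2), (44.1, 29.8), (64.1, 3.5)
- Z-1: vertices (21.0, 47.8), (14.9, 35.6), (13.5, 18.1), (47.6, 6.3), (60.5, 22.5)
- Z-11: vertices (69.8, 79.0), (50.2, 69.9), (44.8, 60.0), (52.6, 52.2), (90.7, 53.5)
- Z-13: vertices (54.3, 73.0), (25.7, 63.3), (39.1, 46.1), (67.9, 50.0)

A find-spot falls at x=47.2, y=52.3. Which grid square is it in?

Cast a ray rightward from (47.2, 52.3). For each polygon, the edges (by vertex number in listed order) whose endpoints lie on opposite sides of y = 52.3, where each meets that height, and whether that is right or left of the point:
Z-4: 1–2 at x≈64.70 (right), 4–1 at x≈72.29 (right) → 2 crossings.
Z-1: no edge straddles that height → 0 crossings.
Z-11: 3–4 at x≈52.50 (right), 4–5 at x≈55.53 (right) → 2 crossings.
Z-13: 2–3 at x≈34.27 (left), 4–1 at x≈66.54 (right) → 1 crossing.
Only Z-13 has an odd count, so the point is inside Z-13.

Z-13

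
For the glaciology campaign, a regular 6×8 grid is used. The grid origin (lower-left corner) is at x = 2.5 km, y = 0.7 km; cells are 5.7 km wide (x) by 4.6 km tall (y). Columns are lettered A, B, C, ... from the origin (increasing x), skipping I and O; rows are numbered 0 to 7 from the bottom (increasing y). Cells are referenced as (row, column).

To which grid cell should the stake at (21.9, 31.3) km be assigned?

(6, D)

Column index: ⌊(21.9 − 2.5) / 5.7⌋ = ⌊3.404⌋ = 3 → column D
Row offset from origin: ⌊(31.3 − 0.7) / 4.6⌋ = ⌊6.652⌋ = 6 → row 6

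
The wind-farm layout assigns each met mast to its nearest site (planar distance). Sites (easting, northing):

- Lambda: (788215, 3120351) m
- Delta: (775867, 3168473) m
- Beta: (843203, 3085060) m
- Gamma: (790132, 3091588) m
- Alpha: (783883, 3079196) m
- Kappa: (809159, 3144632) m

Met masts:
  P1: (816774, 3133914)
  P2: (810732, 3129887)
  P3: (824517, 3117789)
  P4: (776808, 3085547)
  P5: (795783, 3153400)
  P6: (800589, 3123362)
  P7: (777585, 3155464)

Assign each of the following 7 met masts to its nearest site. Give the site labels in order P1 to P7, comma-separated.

P1 → Kappa (d²=172863749.00)
P2 → Kappa (d²=219889354.00)
P3 → Kappa (d²=956414813.00)
P4 → Alpha (d²=90390826.00)
P5 → Kappa (d²=255795200.00)
P6 → Lambda (d²=162181997.00)
P7 → Delta (d²=172185605.00)

Kappa, Kappa, Kappa, Alpha, Kappa, Lambda, Delta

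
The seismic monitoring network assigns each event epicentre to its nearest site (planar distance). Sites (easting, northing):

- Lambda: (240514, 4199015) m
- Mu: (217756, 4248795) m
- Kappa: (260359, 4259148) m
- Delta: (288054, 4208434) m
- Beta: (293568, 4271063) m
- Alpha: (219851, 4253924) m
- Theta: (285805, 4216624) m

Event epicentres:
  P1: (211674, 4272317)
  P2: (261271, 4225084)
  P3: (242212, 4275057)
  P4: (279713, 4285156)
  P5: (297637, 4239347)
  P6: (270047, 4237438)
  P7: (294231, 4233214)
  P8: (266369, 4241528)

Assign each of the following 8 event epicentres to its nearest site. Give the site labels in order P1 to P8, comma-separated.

P1 → Alpha (d²=405165778.00)
P2 → Theta (d²=673488756.00)
P3 → Kappa (d²=582409890.00)
P4 → Beta (d²=390573674.00)
P5 → Theta (d²=656330953.00)
P6 → Kappa (d²=565181444.00)
P7 → Theta (d²=346225576.00)
P8 → Kappa (d²=346584500.00)

Alpha, Theta, Kappa, Beta, Theta, Kappa, Theta, Kappa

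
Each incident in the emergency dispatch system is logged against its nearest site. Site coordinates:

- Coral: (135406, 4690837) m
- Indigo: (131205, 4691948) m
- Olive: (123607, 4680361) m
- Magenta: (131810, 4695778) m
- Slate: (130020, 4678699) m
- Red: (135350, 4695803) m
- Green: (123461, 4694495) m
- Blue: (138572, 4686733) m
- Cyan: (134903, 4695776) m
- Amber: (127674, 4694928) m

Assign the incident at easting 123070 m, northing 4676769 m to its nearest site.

Squared distances to each site:
Coral: 350085520.000; Indigo: 296580266.000; Olive: 13190833.000; Magenta: 437729681.000; Slate: 52027400.000; Red: 513091556.000; Green: 314363957.000; Blue: 339593300.000; Cyan: 501285938.000; Amber: 350946097.000.
Minimum at Olive.

Olive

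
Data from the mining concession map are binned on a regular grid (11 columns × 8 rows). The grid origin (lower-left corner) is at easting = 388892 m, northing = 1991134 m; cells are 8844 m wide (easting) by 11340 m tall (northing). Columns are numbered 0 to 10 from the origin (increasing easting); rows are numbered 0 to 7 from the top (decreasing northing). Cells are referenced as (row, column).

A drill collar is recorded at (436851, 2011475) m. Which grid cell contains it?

(6, 5)

Column index: ⌊(436851 − 388892) / 8844⌋ = ⌊5.423⌋ = 5
Row offset from origin: ⌊(2011475 − 1991134) / 11340⌋ = ⌊1.794⌋ = 1 → row 6 (counted from top)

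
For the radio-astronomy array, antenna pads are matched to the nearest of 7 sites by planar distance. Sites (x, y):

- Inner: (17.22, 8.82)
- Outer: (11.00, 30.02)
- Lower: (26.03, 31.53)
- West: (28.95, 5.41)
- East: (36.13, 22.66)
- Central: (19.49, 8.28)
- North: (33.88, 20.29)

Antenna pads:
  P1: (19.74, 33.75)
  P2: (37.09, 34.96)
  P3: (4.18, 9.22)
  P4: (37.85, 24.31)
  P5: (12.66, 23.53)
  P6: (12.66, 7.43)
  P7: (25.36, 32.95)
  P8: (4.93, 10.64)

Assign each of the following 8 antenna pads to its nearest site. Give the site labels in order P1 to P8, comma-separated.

P1 → Lower (d²=44.49)
P2 → Lower (d²=134.09)
P3 → Inner (d²=170.20)
P4 → East (d²=5.68)
P5 → Outer (d²=44.88)
P6 → Inner (d²=22.73)
P7 → Lower (d²=2.47)
P8 → Inner (d²=154.36)

Lower, Lower, Inner, East, Outer, Inner, Lower, Inner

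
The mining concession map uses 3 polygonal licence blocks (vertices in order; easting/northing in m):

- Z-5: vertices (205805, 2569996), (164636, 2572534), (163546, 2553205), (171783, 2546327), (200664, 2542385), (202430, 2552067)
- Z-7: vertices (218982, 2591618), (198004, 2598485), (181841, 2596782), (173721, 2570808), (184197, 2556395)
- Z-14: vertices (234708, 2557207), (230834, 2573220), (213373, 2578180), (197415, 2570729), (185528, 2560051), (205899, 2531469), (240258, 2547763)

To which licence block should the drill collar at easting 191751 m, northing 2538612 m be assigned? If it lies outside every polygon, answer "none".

none

Cast a ray rightward from (191751, 2538612). For each polygon, the edges (by vertex number in listed order) whose endpoints lie on opposite sides of northing = 2538612, where each meets that height, and whether that is right or left of the point:
Z-5: no edge straddles that height → 0 crossings.
Z-7: no edge straddles that height → 0 crossings.
Z-14: 5–6 at easting≈200808.0 (right), 6–7 at easting≈220961.4 (right) → 2 crossings.
All counts are even, so the point lies outside every listed polygon.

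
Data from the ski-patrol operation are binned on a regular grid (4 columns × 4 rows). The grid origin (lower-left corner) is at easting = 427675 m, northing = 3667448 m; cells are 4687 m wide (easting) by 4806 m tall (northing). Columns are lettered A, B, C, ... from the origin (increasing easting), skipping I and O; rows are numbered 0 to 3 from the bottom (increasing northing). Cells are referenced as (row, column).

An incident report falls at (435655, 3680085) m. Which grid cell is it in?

Column index: ⌊(435655 − 427675) / 4687⌋ = ⌊1.703⌋ = 1 → column B
Row offset from origin: ⌊(3680085 − 3667448) / 4806⌋ = ⌊2.629⌋ = 2 → row 2

(2, B)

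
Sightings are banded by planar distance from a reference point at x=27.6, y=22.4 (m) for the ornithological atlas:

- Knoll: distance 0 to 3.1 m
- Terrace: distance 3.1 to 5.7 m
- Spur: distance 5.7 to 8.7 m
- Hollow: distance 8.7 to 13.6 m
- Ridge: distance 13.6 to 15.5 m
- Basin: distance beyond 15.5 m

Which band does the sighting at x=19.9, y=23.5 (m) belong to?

Distance = √((19.9−27.6)² + (23.5−22.4)²) = √(59.290 + 1.210) = 7.778 m.
5.7 ≤ 7.778 < 8.7 → Spur.

Spur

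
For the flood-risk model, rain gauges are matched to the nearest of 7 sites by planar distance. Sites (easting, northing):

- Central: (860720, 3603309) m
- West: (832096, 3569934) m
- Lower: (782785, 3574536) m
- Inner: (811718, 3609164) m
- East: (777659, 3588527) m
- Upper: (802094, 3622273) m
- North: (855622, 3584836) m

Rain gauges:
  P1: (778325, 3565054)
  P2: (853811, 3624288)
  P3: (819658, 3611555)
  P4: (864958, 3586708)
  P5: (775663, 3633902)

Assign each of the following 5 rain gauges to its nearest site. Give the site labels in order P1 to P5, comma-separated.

P1 → Lower (d²=109799924.00)
P2 → Central (d²=487852722.00)
P3 → Inner (d²=68760481.00)
P4 → North (d²=90665280.00)
P5 → Upper (d²=833831402.00)

Lower, Central, Inner, North, Upper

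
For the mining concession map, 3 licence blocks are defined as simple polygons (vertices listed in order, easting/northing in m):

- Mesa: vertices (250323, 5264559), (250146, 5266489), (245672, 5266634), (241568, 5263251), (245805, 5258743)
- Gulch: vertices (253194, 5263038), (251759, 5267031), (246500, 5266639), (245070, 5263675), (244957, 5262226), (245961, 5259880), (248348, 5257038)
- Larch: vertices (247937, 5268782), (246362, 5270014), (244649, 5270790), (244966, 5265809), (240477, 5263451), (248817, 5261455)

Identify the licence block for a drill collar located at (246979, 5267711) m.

Cast a ray rightward from (246979, 5267711). For each polygon, the edges (by vertex number in listed order) whose endpoints lie on opposite sides of northing = 5267711, where each meets that height, and whether that is right or left of the point:
Mesa: no edge straddles that height → 0 crossings.
Gulch: no edge straddles that height → 0 crossings.
Larch: 3–4 at easting≈244845.0 (left), 6–1 at easting≈248065.6 (right) → 1 crossing.
Only Larch has an odd count, so the point is inside Larch.

Larch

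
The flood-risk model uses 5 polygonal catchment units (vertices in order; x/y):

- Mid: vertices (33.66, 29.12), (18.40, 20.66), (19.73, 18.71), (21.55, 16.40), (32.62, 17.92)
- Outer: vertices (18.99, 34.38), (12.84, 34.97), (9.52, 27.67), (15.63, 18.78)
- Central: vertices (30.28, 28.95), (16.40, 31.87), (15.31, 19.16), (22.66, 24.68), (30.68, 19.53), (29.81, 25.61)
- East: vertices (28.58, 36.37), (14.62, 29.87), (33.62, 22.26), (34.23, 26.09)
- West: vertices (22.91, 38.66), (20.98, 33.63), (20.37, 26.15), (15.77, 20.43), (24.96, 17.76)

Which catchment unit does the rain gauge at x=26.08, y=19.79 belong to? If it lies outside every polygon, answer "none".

Cast a ray rightward from (26.08, 19.79). For each polygon, the edges (by vertex number in listed order) whose endpoints lie on opposite sides of y = 19.79, where each meets that height, and whether that is right or left of the point:
Mid: 2–3 at x≈18.993 (left), 5–1 at x≈32.794 (right) → 1 crossing.
Outer: 3–4 at x≈14.936 (left), 4–1 at x≈15.848 (left) → 0 crossings.
Central: 2–3 at x≈15.364 (left), 3–4 at x≈16.149 (left), 4–5 at x≈30.275 (right), 5–6 at x≈30.643 (right) → 2 crossings.
East: no edge straddles that height → 0 crossings.
West: 4–5 at x≈17.973 (left), 5–1 at x≈24.761 (left) → 0 crossings.
Only Mid has an odd count, so the point is inside Mid.

Mid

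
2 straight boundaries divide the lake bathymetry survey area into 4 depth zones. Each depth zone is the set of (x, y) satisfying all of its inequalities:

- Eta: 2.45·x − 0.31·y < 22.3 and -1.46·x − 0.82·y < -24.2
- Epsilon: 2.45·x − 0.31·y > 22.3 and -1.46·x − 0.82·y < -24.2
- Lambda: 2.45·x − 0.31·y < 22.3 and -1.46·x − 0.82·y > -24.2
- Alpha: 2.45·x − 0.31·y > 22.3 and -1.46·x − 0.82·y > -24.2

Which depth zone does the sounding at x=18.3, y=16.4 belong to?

2.45·18.3 − 0.31·16.4 = 39.751, which is > 22.3
-1.46·18.3 − 0.82·16.4 = -40.166, which is < -24.2
This sign pattern matches Epsilon.

Epsilon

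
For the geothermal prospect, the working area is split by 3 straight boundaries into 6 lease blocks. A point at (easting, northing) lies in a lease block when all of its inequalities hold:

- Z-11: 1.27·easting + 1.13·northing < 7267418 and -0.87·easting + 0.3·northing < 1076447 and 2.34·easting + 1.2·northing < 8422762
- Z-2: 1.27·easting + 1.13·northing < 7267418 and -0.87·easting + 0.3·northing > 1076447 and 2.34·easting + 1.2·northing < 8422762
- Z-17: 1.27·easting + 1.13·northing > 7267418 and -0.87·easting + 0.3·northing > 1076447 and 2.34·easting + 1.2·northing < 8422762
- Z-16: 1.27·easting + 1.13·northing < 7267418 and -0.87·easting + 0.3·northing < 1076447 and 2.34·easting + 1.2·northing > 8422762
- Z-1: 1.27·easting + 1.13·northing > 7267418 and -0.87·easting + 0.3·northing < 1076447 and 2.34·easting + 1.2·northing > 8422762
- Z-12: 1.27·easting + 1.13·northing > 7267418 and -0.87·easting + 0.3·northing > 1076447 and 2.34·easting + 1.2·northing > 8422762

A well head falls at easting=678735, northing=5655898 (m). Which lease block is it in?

1.27·678735 + 1.13·5655898 = 7253158.190, which is < 7267418
-0.87·678735 + 0.3·5655898 = 1106269.950, which is > 1076447
2.34·678735 + 1.2·5655898 = 8375317.500, which is < 8422762
This sign pattern matches Z-2.

Z-2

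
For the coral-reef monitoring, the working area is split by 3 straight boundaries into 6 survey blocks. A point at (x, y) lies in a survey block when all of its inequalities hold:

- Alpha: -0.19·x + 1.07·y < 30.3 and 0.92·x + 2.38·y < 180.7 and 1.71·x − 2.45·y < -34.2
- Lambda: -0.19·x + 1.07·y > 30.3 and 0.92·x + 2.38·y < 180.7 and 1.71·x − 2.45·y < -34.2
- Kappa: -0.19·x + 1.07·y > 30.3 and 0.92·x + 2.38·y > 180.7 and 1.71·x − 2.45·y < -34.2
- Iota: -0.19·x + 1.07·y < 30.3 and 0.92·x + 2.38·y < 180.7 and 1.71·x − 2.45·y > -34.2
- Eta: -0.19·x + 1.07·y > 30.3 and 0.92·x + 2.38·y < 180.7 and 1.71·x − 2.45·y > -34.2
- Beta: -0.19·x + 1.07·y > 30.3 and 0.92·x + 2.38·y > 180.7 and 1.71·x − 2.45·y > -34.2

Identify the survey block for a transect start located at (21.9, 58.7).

-0.19·21.9 + 1.07·58.7 = 58.648, which is > 30.3
0.92·21.9 + 2.38·58.7 = 159.854, which is < 180.7
1.71·21.9 − 2.45·58.7 = -106.366, which is < -34.2
This sign pattern matches Lambda.

Lambda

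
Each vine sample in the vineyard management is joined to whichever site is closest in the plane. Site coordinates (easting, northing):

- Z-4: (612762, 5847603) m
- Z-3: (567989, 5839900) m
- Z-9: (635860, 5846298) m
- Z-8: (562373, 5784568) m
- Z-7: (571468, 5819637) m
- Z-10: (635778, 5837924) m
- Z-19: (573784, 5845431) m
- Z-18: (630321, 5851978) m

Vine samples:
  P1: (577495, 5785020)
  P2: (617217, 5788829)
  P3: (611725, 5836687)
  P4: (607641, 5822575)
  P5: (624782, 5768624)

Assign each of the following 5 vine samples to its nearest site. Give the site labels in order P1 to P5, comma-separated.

P1 → Z-8 (d²=228879188.00)
P2 → Z-10 (d²=2754829746.00)
P3 → Z-4 (d²=120234425.00)
P4 → Z-4 (d²=652625425.00)
P5 → Z-8 (d²=4149094417.00)

Z-8, Z-10, Z-4, Z-4, Z-8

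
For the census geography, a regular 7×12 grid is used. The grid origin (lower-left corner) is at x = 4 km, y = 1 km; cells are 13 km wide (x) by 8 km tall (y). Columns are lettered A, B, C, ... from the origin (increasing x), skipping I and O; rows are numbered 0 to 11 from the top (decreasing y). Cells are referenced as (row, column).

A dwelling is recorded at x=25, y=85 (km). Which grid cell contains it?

Column index: ⌊(25 − 4) / 13⌋ = ⌊1.615⌋ = 1 → column B
Row offset from origin: ⌊(85 − 1) / 8⌋ = ⌊10.500⌋ = 10 → row 1 (counted from top)

(1, B)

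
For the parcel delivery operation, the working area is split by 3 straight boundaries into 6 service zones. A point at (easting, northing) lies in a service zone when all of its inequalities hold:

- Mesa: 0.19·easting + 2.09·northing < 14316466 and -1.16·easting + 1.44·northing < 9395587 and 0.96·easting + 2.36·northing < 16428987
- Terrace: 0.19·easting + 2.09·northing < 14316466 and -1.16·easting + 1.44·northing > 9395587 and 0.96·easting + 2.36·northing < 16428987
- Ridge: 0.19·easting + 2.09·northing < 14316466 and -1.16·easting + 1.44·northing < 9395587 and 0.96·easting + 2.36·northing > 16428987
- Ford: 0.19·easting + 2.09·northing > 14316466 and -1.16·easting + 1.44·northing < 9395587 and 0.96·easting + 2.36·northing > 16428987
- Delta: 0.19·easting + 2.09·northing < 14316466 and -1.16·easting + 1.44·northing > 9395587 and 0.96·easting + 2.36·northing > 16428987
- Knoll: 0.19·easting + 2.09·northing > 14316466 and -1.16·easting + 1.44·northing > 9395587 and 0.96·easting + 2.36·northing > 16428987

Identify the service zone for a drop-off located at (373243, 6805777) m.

0.19·373243 + 2.09·6805777 = 14294990.100, which is < 14316466
-1.16·373243 + 1.44·6805777 = 9367357.000, which is < 9395587
0.96·373243 + 2.36·6805777 = 16419947.000, which is < 16428987
This sign pattern matches Mesa.

Mesa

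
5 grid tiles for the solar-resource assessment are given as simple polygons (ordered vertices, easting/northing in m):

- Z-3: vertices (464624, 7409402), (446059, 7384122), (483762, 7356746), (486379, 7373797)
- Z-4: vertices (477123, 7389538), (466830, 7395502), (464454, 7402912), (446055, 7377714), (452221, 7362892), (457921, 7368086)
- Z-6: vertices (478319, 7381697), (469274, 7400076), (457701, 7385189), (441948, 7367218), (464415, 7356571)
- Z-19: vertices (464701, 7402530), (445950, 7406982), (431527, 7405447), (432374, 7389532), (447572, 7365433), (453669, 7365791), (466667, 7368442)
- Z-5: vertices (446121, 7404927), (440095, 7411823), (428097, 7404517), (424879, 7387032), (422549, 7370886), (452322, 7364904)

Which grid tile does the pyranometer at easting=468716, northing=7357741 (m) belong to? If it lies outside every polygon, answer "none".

Cast a ray rightward from (468716, 7357741). For each polygon, the edges (by vertex number in listed order) whose endpoints lie on opposite sides of northing = 7357741, where each meets that height, and whether that is right or left of the point:
Z-3: 2–3 at easting≈482391.7 (right), 3–4 at easting≈483914.7 (right) → 2 crossings.
Z-4: no edge straddles that height → 0 crossings.
Z-6: 4–5 at easting≈461946.1 (left), 5–1 at easting≈465062.4 (left) → 0 crossings.
Z-19: no edge straddles that height → 0 crossings.
Z-5: no edge straddles that height → 0 crossings.
All counts are even, so the point lies outside every listed polygon.

none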